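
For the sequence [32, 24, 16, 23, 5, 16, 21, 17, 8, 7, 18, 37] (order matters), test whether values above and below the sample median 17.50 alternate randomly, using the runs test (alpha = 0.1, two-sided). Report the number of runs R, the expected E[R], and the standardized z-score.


Step 1: Compute median = 17.50; label A = above, B = below.
Labels in order: AABABBABBBAA  (n_A = 6, n_B = 6)
Step 2: Count runs R = 7.
Step 3: Under H0 (random ordering), E[R] = 2*n_A*n_B/(n_A+n_B) + 1 = 2*6*6/12 + 1 = 7.0000.
        Var[R] = 2*n_A*n_B*(2*n_A*n_B - n_A - n_B) / ((n_A+n_B)^2 * (n_A+n_B-1)) = 4320/1584 = 2.7273.
        SD[R] = 1.6514.
Step 4: R = E[R], so z = 0 with no continuity correction.
Step 5: Two-sided p-value via normal approximation = 2*(1 - Phi(|z|)) = 1.000000.
Step 6: alpha = 0.1. fail to reject H0.

R = 7, z = 0.0000, p = 1.000000, fail to reject H0.


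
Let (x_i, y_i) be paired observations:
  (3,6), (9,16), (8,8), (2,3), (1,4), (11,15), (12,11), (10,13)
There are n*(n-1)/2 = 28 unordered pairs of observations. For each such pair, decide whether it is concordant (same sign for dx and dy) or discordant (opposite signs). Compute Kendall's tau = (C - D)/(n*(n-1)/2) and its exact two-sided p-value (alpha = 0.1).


Step 1: Enumerate the 28 unordered pairs (i,j) with i<j and classify each by sign(x_j-x_i) * sign(y_j-y_i).
  (1,2):dx=+6,dy=+10->C; (1,3):dx=+5,dy=+2->C; (1,4):dx=-1,dy=-3->C; (1,5):dx=-2,dy=-2->C
  (1,6):dx=+8,dy=+9->C; (1,7):dx=+9,dy=+5->C; (1,8):dx=+7,dy=+7->C; (2,3):dx=-1,dy=-8->C
  (2,4):dx=-7,dy=-13->C; (2,5):dx=-8,dy=-12->C; (2,6):dx=+2,dy=-1->D; (2,7):dx=+3,dy=-5->D
  (2,8):dx=+1,dy=-3->D; (3,4):dx=-6,dy=-5->C; (3,5):dx=-7,dy=-4->C; (3,6):dx=+3,dy=+7->C
  (3,7):dx=+4,dy=+3->C; (3,8):dx=+2,dy=+5->C; (4,5):dx=-1,dy=+1->D; (4,6):dx=+9,dy=+12->C
  (4,7):dx=+10,dy=+8->C; (4,8):dx=+8,dy=+10->C; (5,6):dx=+10,dy=+11->C; (5,7):dx=+11,dy=+7->C
  (5,8):dx=+9,dy=+9->C; (6,7):dx=+1,dy=-4->D; (6,8):dx=-1,dy=-2->C; (7,8):dx=-2,dy=+2->D
Step 2: C = 22, D = 6, total pairs = 28.
Step 3: tau = (C - D)/(n(n-1)/2) = (22 - 6)/28 = 0.571429.
Step 4: Exact two-sided p-value (enumerate n! = 40320 permutations of y under H0): p = 0.061012.
Step 5: alpha = 0.1. reject H0.

tau_b = 0.5714 (C=22, D=6), p = 0.061012, reject H0.


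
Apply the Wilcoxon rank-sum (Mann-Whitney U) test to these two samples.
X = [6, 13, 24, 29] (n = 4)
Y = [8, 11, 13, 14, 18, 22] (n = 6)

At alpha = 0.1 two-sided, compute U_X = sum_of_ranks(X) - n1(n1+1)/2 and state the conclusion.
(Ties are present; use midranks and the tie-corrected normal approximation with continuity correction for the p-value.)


Step 1: Combine and sort all 10 observations; assign midranks.
sorted (value, group): (6,X), (8,Y), (11,Y), (13,X), (13,Y), (14,Y), (18,Y), (22,Y), (24,X), (29,X)
ranks: 6->1, 8->2, 11->3, 13->4.5, 13->4.5, 14->6, 18->7, 22->8, 24->9, 29->10
Step 2: Rank sum for X: R1 = 1 + 4.5 + 9 + 10 = 24.5.
Step 3: U_X = R1 - n1(n1+1)/2 = 24.5 - 4*5/2 = 24.5 - 10 = 14.5.
       U_Y = n1*n2 - U_X = 24 - 14.5 = 9.5.
Step 4: Ties are present, so use the tie-corrected normal approximation (with continuity correction) for the p-value.
Step 5: p-value = 0.668870; compare to alpha = 0.1. fail to reject H0.

U_X = 14.5, p = 0.668870, fail to reject H0 at alpha = 0.1.


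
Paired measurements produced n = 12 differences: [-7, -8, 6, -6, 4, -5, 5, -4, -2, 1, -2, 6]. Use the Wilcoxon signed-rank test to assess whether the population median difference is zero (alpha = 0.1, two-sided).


Step 1: Drop any zero differences (none here) and take |d_i|.
|d| = [7, 8, 6, 6, 4, 5, 5, 4, 2, 1, 2, 6]
Step 2: Midrank |d_i| (ties get averaged ranks).
ranks: |7|->11, |8|->12, |6|->9, |6|->9, |4|->4.5, |5|->6.5, |5|->6.5, |4|->4.5, |2|->2.5, |1|->1, |2|->2.5, |6|->9
Step 3: Attach original signs; sum ranks with positive sign and with negative sign.
W+ = 9 + 4.5 + 6.5 + 1 + 9 = 30
W- = 11 + 12 + 9 + 6.5 + 4.5 + 2.5 + 2.5 = 48
(Check: W+ + W- = 78 should equal n(n+1)/2 = 78.)
Step 4: Test statistic W = min(W+, W-) = 30.
Step 5: Ties in |d|, so use the tie-corrected normal approximation.
        E[W] = n(n+1)/4 = 12*13/4 = 39.
        Tie groups: |d|=2 (t=2), |d|=4 (t=2), |d|=5 (t=2), |d|=6 (t=3); sum(t^3 - t) = 42.
        Var[W] = n(n+1)(2n+1)/24 - sum(t^3-t)/48 = 3900/24 - 42/48 = 161.625.
        z = (W - E[W]) / sqrt(Var[W]) = (30 - 39) / 12.7132 = -0.7079.
        Two-sided p = 2*Phi(z) = 0.478991.
Step 6: alpha = 0.1. fail to reject H0.

W+ = 30, W- = 48, W = min = 30, p = 0.478991, fail to reject H0.


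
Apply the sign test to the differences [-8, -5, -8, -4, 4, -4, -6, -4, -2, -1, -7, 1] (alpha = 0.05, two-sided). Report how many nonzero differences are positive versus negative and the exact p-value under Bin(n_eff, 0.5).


Step 1: Discard zero differences. Original n = 12; n_eff = number of nonzero differences = 12.
Nonzero differences (with sign): -8, -5, -8, -4, +4, -4, -6, -4, -2, -1, -7, +1
Step 2: Count signs: positive = 2, negative = 10.
Step 3: Under H0: P(positive) = 0.5, so the number of positives S ~ Bin(12, 0.5).
Step 4: Two-sided exact p-value = sum of Bin(12,0.5) probabilities at or below the observed probability = 0.038574.
Step 5: alpha = 0.05. reject H0.

n_eff = 12, pos = 2, neg = 10, p = 0.038574, reject H0.


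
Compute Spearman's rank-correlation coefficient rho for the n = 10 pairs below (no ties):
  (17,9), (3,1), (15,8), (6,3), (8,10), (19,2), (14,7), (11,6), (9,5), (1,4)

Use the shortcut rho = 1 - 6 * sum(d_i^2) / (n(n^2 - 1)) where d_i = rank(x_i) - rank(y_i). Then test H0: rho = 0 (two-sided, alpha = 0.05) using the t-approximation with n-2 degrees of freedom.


Step 1: Rank x and y separately (midranks; no ties here).
rank(x): 17->9, 3->2, 15->8, 6->3, 8->4, 19->10, 14->7, 11->6, 9->5, 1->1
rank(y): 9->9, 1->1, 8->8, 3->3, 10->10, 2->2, 7->7, 6->6, 5->5, 4->4
Step 2: d_i = R_x(i) - R_y(i); compute d_i^2.
  (9-9)^2=0, (2-1)^2=1, (8-8)^2=0, (3-3)^2=0, (4-10)^2=36, (10-2)^2=64, (7-7)^2=0, (6-6)^2=0, (5-5)^2=0, (1-4)^2=9
sum(d^2) = 110.
Step 3: rho = 1 - 6*110 / (10*(10^2 - 1)) = 1 - 660/990 = 0.333333.
Step 4: Under H0, t = rho * sqrt((n-2)/(1-rho^2)) = 1.0000 ~ t(8).
Step 5: Two-sided p-value from the t-distribution with 8 df = 0.346594.
Step 6: alpha = 0.05. fail to reject H0.

rho = 0.3333, p = 0.346594, fail to reject H0 at alpha = 0.05.


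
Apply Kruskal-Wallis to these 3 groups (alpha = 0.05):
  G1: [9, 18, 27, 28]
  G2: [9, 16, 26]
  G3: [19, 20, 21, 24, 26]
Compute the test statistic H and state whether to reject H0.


Step 1: Combine all N = 12 observations and assign midranks.
sorted (value, group, rank): (9,G1,1.5), (9,G2,1.5), (16,G2,3), (18,G1,4), (19,G3,5), (20,G3,6), (21,G3,7), (24,G3,8), (26,G2,9.5), (26,G3,9.5), (27,G1,11), (28,G1,12)
Step 2: Sum ranks within each group.
R_1 = 28.5 (n_1 = 4)
R_2 = 14 (n_2 = 3)
R_3 = 35.5 (n_3 = 5)
Step 3: H = 12/(N(N+1)) * sum(R_i^2/n_i) - 3(N+1)
     = 12/(12*13) * (28.5^2/4 + 14^2/3 + 35.5^2/5) - 3*13
     = 0.076923 * 520.446 - 39
     = 1.034295.
Step 4: Ties present; correction factor C = 1 - 12/(12^3 - 12) = 0.993007. Corrected H = 1.034295 / 0.993007 = 1.041579.
Step 5: Under H0, H ~ chi^2(2); p-value = 0.594051.
Step 6: alpha = 0.05. fail to reject H0.

H = 1.0416, df = 2, p = 0.594051, fail to reject H0.


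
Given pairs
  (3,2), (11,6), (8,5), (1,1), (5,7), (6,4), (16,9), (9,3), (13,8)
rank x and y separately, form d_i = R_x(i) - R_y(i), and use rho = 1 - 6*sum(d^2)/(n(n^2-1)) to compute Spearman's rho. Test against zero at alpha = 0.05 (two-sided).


Step 1: Rank x and y separately (midranks; no ties here).
rank(x): 3->2, 11->7, 8->5, 1->1, 5->3, 6->4, 16->9, 9->6, 13->8
rank(y): 2->2, 6->6, 5->5, 1->1, 7->7, 4->4, 9->9, 3->3, 8->8
Step 2: d_i = R_x(i) - R_y(i); compute d_i^2.
  (2-2)^2=0, (7-6)^2=1, (5-5)^2=0, (1-1)^2=0, (3-7)^2=16, (4-4)^2=0, (9-9)^2=0, (6-3)^2=9, (8-8)^2=0
sum(d^2) = 26.
Step 3: rho = 1 - 6*26 / (9*(9^2 - 1)) = 1 - 156/720 = 0.783333.
Step 4: Under H0, t = rho * sqrt((n-2)/(1-rho^2)) = 3.3341 ~ t(7).
Step 5: Two-sided p-value from the t-distribution with 7 df = 0.012520.
Step 6: alpha = 0.05. reject H0.

rho = 0.7833, p = 0.012520, reject H0 at alpha = 0.05.


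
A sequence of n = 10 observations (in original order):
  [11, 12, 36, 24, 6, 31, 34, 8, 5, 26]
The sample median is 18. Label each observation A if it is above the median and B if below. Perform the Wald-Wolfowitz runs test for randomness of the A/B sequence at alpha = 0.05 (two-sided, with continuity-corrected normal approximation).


Step 1: Compute median = 18; label A = above, B = below.
Labels in order: BBAABAABBA  (n_A = 5, n_B = 5)
Step 2: Count runs R = 6.
Step 3: Under H0 (random ordering), E[R] = 2*n_A*n_B/(n_A+n_B) + 1 = 2*5*5/10 + 1 = 6.0000.
        Var[R] = 2*n_A*n_B*(2*n_A*n_B - n_A - n_B) / ((n_A+n_B)^2 * (n_A+n_B-1)) = 2000/900 = 2.2222.
        SD[R] = 1.4907.
Step 4: R = E[R], so z = 0 with no continuity correction.
Step 5: Two-sided p-value via normal approximation = 2*(1 - Phi(|z|)) = 1.000000.
Step 6: alpha = 0.05. fail to reject H0.

R = 6, z = 0.0000, p = 1.000000, fail to reject H0.


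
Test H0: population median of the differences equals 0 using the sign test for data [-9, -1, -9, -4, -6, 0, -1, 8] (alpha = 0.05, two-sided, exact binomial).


Step 1: Discard zero differences. Original n = 8; n_eff = number of nonzero differences = 7.
Nonzero differences (with sign): -9, -1, -9, -4, -6, -1, +8
Step 2: Count signs: positive = 1, negative = 6.
Step 3: Under H0: P(positive) = 0.5, so the number of positives S ~ Bin(7, 0.5).
Step 4: Two-sided exact p-value = sum of Bin(7,0.5) probabilities at or below the observed probability = 0.125000.
Step 5: alpha = 0.05. fail to reject H0.

n_eff = 7, pos = 1, neg = 6, p = 0.125000, fail to reject H0.


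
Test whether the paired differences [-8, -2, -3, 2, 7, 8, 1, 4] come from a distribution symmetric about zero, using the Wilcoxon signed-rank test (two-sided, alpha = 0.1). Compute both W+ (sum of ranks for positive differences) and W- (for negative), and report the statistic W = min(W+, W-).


Step 1: Drop any zero differences (none here) and take |d_i|.
|d| = [8, 2, 3, 2, 7, 8, 1, 4]
Step 2: Midrank |d_i| (ties get averaged ranks).
ranks: |8|->7.5, |2|->2.5, |3|->4, |2|->2.5, |7|->6, |8|->7.5, |1|->1, |4|->5
Step 3: Attach original signs; sum ranks with positive sign and with negative sign.
W+ = 2.5 + 6 + 7.5 + 1 + 5 = 22
W- = 7.5 + 2.5 + 4 = 14
(Check: W+ + W- = 36 should equal n(n+1)/2 = 36.)
Step 4: Test statistic W = min(W+, W-) = 14.
Step 5: Ties in |d|, so use the tie-corrected normal approximation.
        E[W] = n(n+1)/4 = 8*9/4 = 18.
        Tie groups: |d|=2 (t=2), |d|=8 (t=2); sum(t^3 - t) = 12.
        Var[W] = n(n+1)(2n+1)/24 - sum(t^3-t)/48 = 1224/24 - 12/48 = 50.75.
        z = (W - E[W]) / sqrt(Var[W]) = (14 - 18) / 7.1239 = -0.5615.
        Two-sided p = 2*Phi(z) = 0.574464.
Step 6: alpha = 0.1. fail to reject H0.

W+ = 22, W- = 14, W = min = 14, p = 0.574464, fail to reject H0.


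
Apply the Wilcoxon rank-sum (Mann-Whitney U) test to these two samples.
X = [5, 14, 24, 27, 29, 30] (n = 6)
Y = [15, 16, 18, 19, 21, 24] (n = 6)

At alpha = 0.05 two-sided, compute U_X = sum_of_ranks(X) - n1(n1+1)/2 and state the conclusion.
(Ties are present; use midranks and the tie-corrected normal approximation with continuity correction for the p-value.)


Step 1: Combine and sort all 12 observations; assign midranks.
sorted (value, group): (5,X), (14,X), (15,Y), (16,Y), (18,Y), (19,Y), (21,Y), (24,X), (24,Y), (27,X), (29,X), (30,X)
ranks: 5->1, 14->2, 15->3, 16->4, 18->5, 19->6, 21->7, 24->8.5, 24->8.5, 27->10, 29->11, 30->12
Step 2: Rank sum for X: R1 = 1 + 2 + 8.5 + 10 + 11 + 12 = 44.5.
Step 3: U_X = R1 - n1(n1+1)/2 = 44.5 - 6*7/2 = 44.5 - 21 = 23.5.
       U_Y = n1*n2 - U_X = 36 - 23.5 = 12.5.
Step 4: Ties are present, so use the tie-corrected normal approximation (with continuity correction) for the p-value.
Step 5: p-value = 0.422527; compare to alpha = 0.05. fail to reject H0.

U_X = 23.5, p = 0.422527, fail to reject H0 at alpha = 0.05.


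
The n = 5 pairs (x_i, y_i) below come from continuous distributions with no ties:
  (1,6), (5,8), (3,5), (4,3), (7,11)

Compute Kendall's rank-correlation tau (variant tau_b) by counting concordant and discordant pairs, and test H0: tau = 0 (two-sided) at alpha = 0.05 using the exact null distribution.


Step 1: Enumerate the 10 unordered pairs (i,j) with i<j and classify each by sign(x_j-x_i) * sign(y_j-y_i).
  (1,2):dx=+4,dy=+2->C; (1,3):dx=+2,dy=-1->D; (1,4):dx=+3,dy=-3->D; (1,5):dx=+6,dy=+5->C
  (2,3):dx=-2,dy=-3->C; (2,4):dx=-1,dy=-5->C; (2,5):dx=+2,dy=+3->C; (3,4):dx=+1,dy=-2->D
  (3,5):dx=+4,dy=+6->C; (4,5):dx=+3,dy=+8->C
Step 2: C = 7, D = 3, total pairs = 10.
Step 3: tau = (C - D)/(n(n-1)/2) = (7 - 3)/10 = 0.400000.
Step 4: Exact two-sided p-value (enumerate n! = 120 permutations of y under H0): p = 0.483333.
Step 5: alpha = 0.05. fail to reject H0.

tau_b = 0.4000 (C=7, D=3), p = 0.483333, fail to reject H0.


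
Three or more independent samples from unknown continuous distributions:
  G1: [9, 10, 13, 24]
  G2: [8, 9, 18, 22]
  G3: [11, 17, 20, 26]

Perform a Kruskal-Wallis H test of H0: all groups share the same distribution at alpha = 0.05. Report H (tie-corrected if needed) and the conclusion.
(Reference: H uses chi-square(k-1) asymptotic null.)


Step 1: Combine all N = 12 observations and assign midranks.
sorted (value, group, rank): (8,G2,1), (9,G1,2.5), (9,G2,2.5), (10,G1,4), (11,G3,5), (13,G1,6), (17,G3,7), (18,G2,8), (20,G3,9), (22,G2,10), (24,G1,11), (26,G3,12)
Step 2: Sum ranks within each group.
R_1 = 23.5 (n_1 = 4)
R_2 = 21.5 (n_2 = 4)
R_3 = 33 (n_3 = 4)
Step 3: H = 12/(N(N+1)) * sum(R_i^2/n_i) - 3(N+1)
     = 12/(12*13) * (23.5^2/4 + 21.5^2/4 + 33^2/4) - 3*13
     = 0.076923 * 525.875 - 39
     = 1.451923.
Step 4: Ties present; correction factor C = 1 - 6/(12^3 - 12) = 0.996503. Corrected H = 1.451923 / 0.996503 = 1.457018.
Step 5: Under H0, H ~ chi^2(2); p-value = 0.482628.
Step 6: alpha = 0.05. fail to reject H0.

H = 1.4570, df = 2, p = 0.482628, fail to reject H0.


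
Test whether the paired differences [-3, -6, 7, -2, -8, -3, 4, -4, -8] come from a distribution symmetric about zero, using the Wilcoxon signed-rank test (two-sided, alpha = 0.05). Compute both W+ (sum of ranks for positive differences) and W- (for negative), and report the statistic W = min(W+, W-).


Step 1: Drop any zero differences (none here) and take |d_i|.
|d| = [3, 6, 7, 2, 8, 3, 4, 4, 8]
Step 2: Midrank |d_i| (ties get averaged ranks).
ranks: |3|->2.5, |6|->6, |7|->7, |2|->1, |8|->8.5, |3|->2.5, |4|->4.5, |4|->4.5, |8|->8.5
Step 3: Attach original signs; sum ranks with positive sign and with negative sign.
W+ = 7 + 4.5 = 11.5
W- = 2.5 + 6 + 1 + 8.5 + 2.5 + 4.5 + 8.5 = 33.5
(Check: W+ + W- = 45 should equal n(n+1)/2 = 45.)
Step 4: Test statistic W = min(W+, W-) = 11.5.
Step 5: Ties in |d|, so use the tie-corrected normal approximation.
        E[W] = n(n+1)/4 = 9*10/4 = 22.5.
        Tie groups: |d|=3 (t=2), |d|=4 (t=2), |d|=8 (t=2); sum(t^3 - t) = 18.
        Var[W] = n(n+1)(2n+1)/24 - sum(t^3-t)/48 = 1710/24 - 18/48 = 70.875.
        z = (W - E[W]) / sqrt(Var[W]) = (11.5 - 22.5) / 8.4187 = -1.3066.
        Two-sided p = 2*Phi(z) = 0.191345.
Step 6: alpha = 0.05. fail to reject H0.

W+ = 11.5, W- = 33.5, W = min = 11.5, p = 0.191345, fail to reject H0.


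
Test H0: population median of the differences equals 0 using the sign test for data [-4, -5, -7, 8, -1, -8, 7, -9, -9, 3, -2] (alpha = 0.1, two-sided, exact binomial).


Step 1: Discard zero differences. Original n = 11; n_eff = number of nonzero differences = 11.
Nonzero differences (with sign): -4, -5, -7, +8, -1, -8, +7, -9, -9, +3, -2
Step 2: Count signs: positive = 3, negative = 8.
Step 3: Under H0: P(positive) = 0.5, so the number of positives S ~ Bin(11, 0.5).
Step 4: Two-sided exact p-value = sum of Bin(11,0.5) probabilities at or below the observed probability = 0.226562.
Step 5: alpha = 0.1. fail to reject H0.

n_eff = 11, pos = 3, neg = 8, p = 0.226562, fail to reject H0.


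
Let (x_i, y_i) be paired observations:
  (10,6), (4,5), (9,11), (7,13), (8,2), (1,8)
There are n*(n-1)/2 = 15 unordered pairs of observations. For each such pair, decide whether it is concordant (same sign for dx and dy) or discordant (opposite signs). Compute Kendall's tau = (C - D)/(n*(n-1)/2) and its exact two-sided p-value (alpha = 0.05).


Step 1: Enumerate the 15 unordered pairs (i,j) with i<j and classify each by sign(x_j-x_i) * sign(y_j-y_i).
  (1,2):dx=-6,dy=-1->C; (1,3):dx=-1,dy=+5->D; (1,4):dx=-3,dy=+7->D; (1,5):dx=-2,dy=-4->C
  (1,6):dx=-9,dy=+2->D; (2,3):dx=+5,dy=+6->C; (2,4):dx=+3,dy=+8->C; (2,5):dx=+4,dy=-3->D
  (2,6):dx=-3,dy=+3->D; (3,4):dx=-2,dy=+2->D; (3,5):dx=-1,dy=-9->C; (3,6):dx=-8,dy=-3->C
  (4,5):dx=+1,dy=-11->D; (4,6):dx=-6,dy=-5->C; (5,6):dx=-7,dy=+6->D
Step 2: C = 7, D = 8, total pairs = 15.
Step 3: tau = (C - D)/(n(n-1)/2) = (7 - 8)/15 = -0.066667.
Step 4: Exact two-sided p-value (enumerate n! = 720 permutations of y under H0): p = 1.000000.
Step 5: alpha = 0.05. fail to reject H0.

tau_b = -0.0667 (C=7, D=8), p = 1.000000, fail to reject H0.


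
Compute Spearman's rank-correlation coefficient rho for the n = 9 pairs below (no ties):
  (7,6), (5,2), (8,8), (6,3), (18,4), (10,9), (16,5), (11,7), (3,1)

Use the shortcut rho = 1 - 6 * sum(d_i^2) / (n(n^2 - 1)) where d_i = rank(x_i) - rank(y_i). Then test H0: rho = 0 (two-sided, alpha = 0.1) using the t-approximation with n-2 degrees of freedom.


Step 1: Rank x and y separately (midranks; no ties here).
rank(x): 7->4, 5->2, 8->5, 6->3, 18->9, 10->6, 16->8, 11->7, 3->1
rank(y): 6->6, 2->2, 8->8, 3->3, 4->4, 9->9, 5->5, 7->7, 1->1
Step 2: d_i = R_x(i) - R_y(i); compute d_i^2.
  (4-6)^2=4, (2-2)^2=0, (5-8)^2=9, (3-3)^2=0, (9-4)^2=25, (6-9)^2=9, (8-5)^2=9, (7-7)^2=0, (1-1)^2=0
sum(d^2) = 56.
Step 3: rho = 1 - 6*56 / (9*(9^2 - 1)) = 1 - 336/720 = 0.533333.
Step 4: Under H0, t = rho * sqrt((n-2)/(1-rho^2)) = 1.6681 ~ t(7).
Step 5: Two-sided p-value from the t-distribution with 7 df = 0.139227.
Step 6: alpha = 0.1. fail to reject H0.

rho = 0.5333, p = 0.139227, fail to reject H0 at alpha = 0.1.


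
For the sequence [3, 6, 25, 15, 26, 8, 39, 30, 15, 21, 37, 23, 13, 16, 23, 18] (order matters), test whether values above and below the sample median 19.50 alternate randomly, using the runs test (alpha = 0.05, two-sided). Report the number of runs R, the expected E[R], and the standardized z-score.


Step 1: Compute median = 19.50; label A = above, B = below.
Labels in order: BBABABAABAAABBAB  (n_A = 8, n_B = 8)
Step 2: Count runs R = 11.
Step 3: Under H0 (random ordering), E[R] = 2*n_A*n_B/(n_A+n_B) + 1 = 2*8*8/16 + 1 = 9.0000.
        Var[R] = 2*n_A*n_B*(2*n_A*n_B - n_A - n_B) / ((n_A+n_B)^2 * (n_A+n_B-1)) = 14336/3840 = 3.7333.
        SD[R] = 1.9322.
Step 4: Continuity-corrected z = (R - 0.5 - E[R]) / SD[R] = (11 - 0.5 - 9.0000) / 1.9322 = 0.7763.
Step 5: Two-sided p-value via normal approximation = 2*(1 - Phi(|z|)) = 0.437558.
Step 6: alpha = 0.05. fail to reject H0.

R = 11, z = 0.7763, p = 0.437558, fail to reject H0.


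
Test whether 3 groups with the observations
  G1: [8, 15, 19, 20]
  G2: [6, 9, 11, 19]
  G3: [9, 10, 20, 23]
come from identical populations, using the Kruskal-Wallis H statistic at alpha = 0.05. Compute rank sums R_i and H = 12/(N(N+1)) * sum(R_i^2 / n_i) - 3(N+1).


Step 1: Combine all N = 12 observations and assign midranks.
sorted (value, group, rank): (6,G2,1), (8,G1,2), (9,G2,3.5), (9,G3,3.5), (10,G3,5), (11,G2,6), (15,G1,7), (19,G1,8.5), (19,G2,8.5), (20,G1,10.5), (20,G3,10.5), (23,G3,12)
Step 2: Sum ranks within each group.
R_1 = 28 (n_1 = 4)
R_2 = 19 (n_2 = 4)
R_3 = 31 (n_3 = 4)
Step 3: H = 12/(N(N+1)) * sum(R_i^2/n_i) - 3(N+1)
     = 12/(12*13) * (28^2/4 + 19^2/4 + 31^2/4) - 3*13
     = 0.076923 * 526.5 - 39
     = 1.500000.
Step 4: Ties present; correction factor C = 1 - 18/(12^3 - 12) = 0.989510. Corrected H = 1.500000 / 0.989510 = 1.515901.
Step 5: Under H0, H ~ chi^2(2); p-value = 0.468626.
Step 6: alpha = 0.05. fail to reject H0.

H = 1.5159, df = 2, p = 0.468626, fail to reject H0.


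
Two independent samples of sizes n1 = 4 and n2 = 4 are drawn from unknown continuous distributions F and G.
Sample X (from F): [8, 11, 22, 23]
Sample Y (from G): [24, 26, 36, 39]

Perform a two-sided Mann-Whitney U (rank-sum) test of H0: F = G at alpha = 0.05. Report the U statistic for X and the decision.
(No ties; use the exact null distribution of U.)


Step 1: Combine and sort all 8 observations; assign midranks.
sorted (value, group): (8,X), (11,X), (22,X), (23,X), (24,Y), (26,Y), (36,Y), (39,Y)
ranks: 8->1, 11->2, 22->3, 23->4, 24->5, 26->6, 36->7, 39->8
Step 2: Rank sum for X: R1 = 1 + 2 + 3 + 4 = 10.
Step 3: U_X = R1 - n1(n1+1)/2 = 10 - 4*5/2 = 10 - 10 = 0.
       U_Y = n1*n2 - U_X = 16 - 0 = 16.
Step 4: No ties, so the exact null distribution of U (based on enumerating the C(8,4) = 70 equally likely rank assignments) gives the two-sided p-value.
Step 5: p-value = 0.028571; compare to alpha = 0.05. reject H0.

U_X = 0, p = 0.028571, reject H0 at alpha = 0.05.


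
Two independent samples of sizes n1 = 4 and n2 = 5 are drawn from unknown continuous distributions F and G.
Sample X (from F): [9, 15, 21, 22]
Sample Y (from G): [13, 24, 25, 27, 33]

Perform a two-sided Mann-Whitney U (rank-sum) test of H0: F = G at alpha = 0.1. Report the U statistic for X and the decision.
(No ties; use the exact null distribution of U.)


Step 1: Combine and sort all 9 observations; assign midranks.
sorted (value, group): (9,X), (13,Y), (15,X), (21,X), (22,X), (24,Y), (25,Y), (27,Y), (33,Y)
ranks: 9->1, 13->2, 15->3, 21->4, 22->5, 24->6, 25->7, 27->8, 33->9
Step 2: Rank sum for X: R1 = 1 + 3 + 4 + 5 = 13.
Step 3: U_X = R1 - n1(n1+1)/2 = 13 - 4*5/2 = 13 - 10 = 3.
       U_Y = n1*n2 - U_X = 20 - 3 = 17.
Step 4: No ties, so the exact null distribution of U (based on enumerating the C(9,4) = 126 equally likely rank assignments) gives the two-sided p-value.
Step 5: p-value = 0.111111; compare to alpha = 0.1. fail to reject H0.

U_X = 3, p = 0.111111, fail to reject H0 at alpha = 0.1.


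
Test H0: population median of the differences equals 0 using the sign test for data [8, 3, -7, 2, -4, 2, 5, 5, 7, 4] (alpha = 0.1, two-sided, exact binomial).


Step 1: Discard zero differences. Original n = 10; n_eff = number of nonzero differences = 10.
Nonzero differences (with sign): +8, +3, -7, +2, -4, +2, +5, +5, +7, +4
Step 2: Count signs: positive = 8, negative = 2.
Step 3: Under H0: P(positive) = 0.5, so the number of positives S ~ Bin(10, 0.5).
Step 4: Two-sided exact p-value = sum of Bin(10,0.5) probabilities at or below the observed probability = 0.109375.
Step 5: alpha = 0.1. fail to reject H0.

n_eff = 10, pos = 8, neg = 2, p = 0.109375, fail to reject H0.


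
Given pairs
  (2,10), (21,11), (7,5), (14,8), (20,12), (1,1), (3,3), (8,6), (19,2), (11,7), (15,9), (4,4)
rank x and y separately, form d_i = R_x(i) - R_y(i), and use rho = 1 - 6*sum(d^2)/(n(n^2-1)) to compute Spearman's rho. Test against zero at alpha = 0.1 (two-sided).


Step 1: Rank x and y separately (midranks; no ties here).
rank(x): 2->2, 21->12, 7->5, 14->8, 20->11, 1->1, 3->3, 8->6, 19->10, 11->7, 15->9, 4->4
rank(y): 10->10, 11->11, 5->5, 8->8, 12->12, 1->1, 3->3, 6->6, 2->2, 7->7, 9->9, 4->4
Step 2: d_i = R_x(i) - R_y(i); compute d_i^2.
  (2-10)^2=64, (12-11)^2=1, (5-5)^2=0, (8-8)^2=0, (11-12)^2=1, (1-1)^2=0, (3-3)^2=0, (6-6)^2=0, (10-2)^2=64, (7-7)^2=0, (9-9)^2=0, (4-4)^2=0
sum(d^2) = 130.
Step 3: rho = 1 - 6*130 / (12*(12^2 - 1)) = 1 - 780/1716 = 0.545455.
Step 4: Under H0, t = rho * sqrt((n-2)/(1-rho^2)) = 2.0580 ~ t(10).
Step 5: Two-sided p-value from the t-distribution with 10 df = 0.066612.
Step 6: alpha = 0.1. reject H0.

rho = 0.5455, p = 0.066612, reject H0 at alpha = 0.1.


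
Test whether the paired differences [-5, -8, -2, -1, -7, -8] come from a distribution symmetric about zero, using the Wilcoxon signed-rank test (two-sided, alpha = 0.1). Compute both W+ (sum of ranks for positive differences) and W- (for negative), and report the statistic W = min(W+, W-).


Step 1: Drop any zero differences (none here) and take |d_i|.
|d| = [5, 8, 2, 1, 7, 8]
Step 2: Midrank |d_i| (ties get averaged ranks).
ranks: |5|->3, |8|->5.5, |2|->2, |1|->1, |7|->4, |8|->5.5
Step 3: Attach original signs; sum ranks with positive sign and with negative sign.
W+ = 0 = 0
W- = 3 + 5.5 + 2 + 1 + 4 + 5.5 = 21
(Check: W+ + W- = 21 should equal n(n+1)/2 = 21.)
Step 4: Test statistic W = min(W+, W-) = 0.
Step 5: Ties in |d|, so use the tie-corrected normal approximation.
        E[W] = n(n+1)/4 = 6*7/4 = 10.5.
        Tie groups: |d|=8 (t=2); sum(t^3 - t) = 6.
        Var[W] = n(n+1)(2n+1)/24 - sum(t^3-t)/48 = 546/24 - 6/48 = 22.625.
        z = (W - E[W]) / sqrt(Var[W]) = (0 - 10.5) / 4.7566 = -2.2075.
        Two-sided p = 2*Phi(z) = 0.027281.
Step 6: alpha = 0.1. reject H0.

W+ = 0, W- = 21, W = min = 0, p = 0.027281, reject H0.


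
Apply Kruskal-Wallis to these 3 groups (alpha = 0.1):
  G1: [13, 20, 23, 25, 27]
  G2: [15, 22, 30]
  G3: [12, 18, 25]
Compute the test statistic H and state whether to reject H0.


Step 1: Combine all N = 11 observations and assign midranks.
sorted (value, group, rank): (12,G3,1), (13,G1,2), (15,G2,3), (18,G3,4), (20,G1,5), (22,G2,6), (23,G1,7), (25,G1,8.5), (25,G3,8.5), (27,G1,10), (30,G2,11)
Step 2: Sum ranks within each group.
R_1 = 32.5 (n_1 = 5)
R_2 = 20 (n_2 = 3)
R_3 = 13.5 (n_3 = 3)
Step 3: H = 12/(N(N+1)) * sum(R_i^2/n_i) - 3(N+1)
     = 12/(11*12) * (32.5^2/5 + 20^2/3 + 13.5^2/3) - 3*12
     = 0.090909 * 405.333 - 36
     = 0.848485.
Step 4: Ties present; correction factor C = 1 - 6/(11^3 - 11) = 0.995455. Corrected H = 0.848485 / 0.995455 = 0.852359.
Step 5: Under H0, H ~ chi^2(2); p-value = 0.652999.
Step 6: alpha = 0.1. fail to reject H0.

H = 0.8524, df = 2, p = 0.652999, fail to reject H0.


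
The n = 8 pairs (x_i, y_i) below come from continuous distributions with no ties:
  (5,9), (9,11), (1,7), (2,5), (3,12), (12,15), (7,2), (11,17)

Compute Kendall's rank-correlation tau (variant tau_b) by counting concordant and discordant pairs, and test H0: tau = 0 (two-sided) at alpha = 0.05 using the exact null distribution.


Step 1: Enumerate the 28 unordered pairs (i,j) with i<j and classify each by sign(x_j-x_i) * sign(y_j-y_i).
  (1,2):dx=+4,dy=+2->C; (1,3):dx=-4,dy=-2->C; (1,4):dx=-3,dy=-4->C; (1,5):dx=-2,dy=+3->D
  (1,6):dx=+7,dy=+6->C; (1,7):dx=+2,dy=-7->D; (1,8):dx=+6,dy=+8->C; (2,3):dx=-8,dy=-4->C
  (2,4):dx=-7,dy=-6->C; (2,5):dx=-6,dy=+1->D; (2,6):dx=+3,dy=+4->C; (2,7):dx=-2,dy=-9->C
  (2,8):dx=+2,dy=+6->C; (3,4):dx=+1,dy=-2->D; (3,5):dx=+2,dy=+5->C; (3,6):dx=+11,dy=+8->C
  (3,7):dx=+6,dy=-5->D; (3,8):dx=+10,dy=+10->C; (4,5):dx=+1,dy=+7->C; (4,6):dx=+10,dy=+10->C
  (4,7):dx=+5,dy=-3->D; (4,8):dx=+9,dy=+12->C; (5,6):dx=+9,dy=+3->C; (5,7):dx=+4,dy=-10->D
  (5,8):dx=+8,dy=+5->C; (6,7):dx=-5,dy=-13->C; (6,8):dx=-1,dy=+2->D; (7,8):dx=+4,dy=+15->C
Step 2: C = 20, D = 8, total pairs = 28.
Step 3: tau = (C - D)/(n(n-1)/2) = (20 - 8)/28 = 0.428571.
Step 4: Exact two-sided p-value (enumerate n! = 40320 permutations of y under H0): p = 0.178869.
Step 5: alpha = 0.05. fail to reject H0.

tau_b = 0.4286 (C=20, D=8), p = 0.178869, fail to reject H0.


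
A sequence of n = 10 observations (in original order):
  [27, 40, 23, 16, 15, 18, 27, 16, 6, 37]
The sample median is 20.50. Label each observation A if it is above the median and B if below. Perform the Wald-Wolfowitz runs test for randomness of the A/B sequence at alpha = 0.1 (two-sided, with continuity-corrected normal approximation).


Step 1: Compute median = 20.50; label A = above, B = below.
Labels in order: AAABBBABBA  (n_A = 5, n_B = 5)
Step 2: Count runs R = 5.
Step 3: Under H0 (random ordering), E[R] = 2*n_A*n_B/(n_A+n_B) + 1 = 2*5*5/10 + 1 = 6.0000.
        Var[R] = 2*n_A*n_B*(2*n_A*n_B - n_A - n_B) / ((n_A+n_B)^2 * (n_A+n_B-1)) = 2000/900 = 2.2222.
        SD[R] = 1.4907.
Step 4: Continuity-corrected z = (R + 0.5 - E[R]) / SD[R] = (5 + 0.5 - 6.0000) / 1.4907 = -0.3354.
Step 5: Two-sided p-value via normal approximation = 2*(1 - Phi(|z|)) = 0.737316.
Step 6: alpha = 0.1. fail to reject H0.

R = 5, z = -0.3354, p = 0.737316, fail to reject H0.


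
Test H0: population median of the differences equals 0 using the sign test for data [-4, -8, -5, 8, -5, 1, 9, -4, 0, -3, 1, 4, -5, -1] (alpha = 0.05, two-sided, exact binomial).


Step 1: Discard zero differences. Original n = 14; n_eff = number of nonzero differences = 13.
Nonzero differences (with sign): -4, -8, -5, +8, -5, +1, +9, -4, -3, +1, +4, -5, -1
Step 2: Count signs: positive = 5, negative = 8.
Step 3: Under H0: P(positive) = 0.5, so the number of positives S ~ Bin(13, 0.5).
Step 4: Two-sided exact p-value = sum of Bin(13,0.5) probabilities at or below the observed probability = 0.581055.
Step 5: alpha = 0.05. fail to reject H0.

n_eff = 13, pos = 5, neg = 8, p = 0.581055, fail to reject H0.


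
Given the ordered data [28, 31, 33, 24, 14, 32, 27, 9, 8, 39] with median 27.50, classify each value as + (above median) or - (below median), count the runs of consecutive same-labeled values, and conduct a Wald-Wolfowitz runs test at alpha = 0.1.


Step 1: Compute median = 27.50; label A = above, B = below.
Labels in order: AAABBABBBA  (n_A = 5, n_B = 5)
Step 2: Count runs R = 5.
Step 3: Under H0 (random ordering), E[R] = 2*n_A*n_B/(n_A+n_B) + 1 = 2*5*5/10 + 1 = 6.0000.
        Var[R] = 2*n_A*n_B*(2*n_A*n_B - n_A - n_B) / ((n_A+n_B)^2 * (n_A+n_B-1)) = 2000/900 = 2.2222.
        SD[R] = 1.4907.
Step 4: Continuity-corrected z = (R + 0.5 - E[R]) / SD[R] = (5 + 0.5 - 6.0000) / 1.4907 = -0.3354.
Step 5: Two-sided p-value via normal approximation = 2*(1 - Phi(|z|)) = 0.737316.
Step 6: alpha = 0.1. fail to reject H0.

R = 5, z = -0.3354, p = 0.737316, fail to reject H0.


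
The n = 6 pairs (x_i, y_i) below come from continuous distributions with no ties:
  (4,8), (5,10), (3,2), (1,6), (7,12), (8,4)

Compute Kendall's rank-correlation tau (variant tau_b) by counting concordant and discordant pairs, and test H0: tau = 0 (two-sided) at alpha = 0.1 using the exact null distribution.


Step 1: Enumerate the 15 unordered pairs (i,j) with i<j and classify each by sign(x_j-x_i) * sign(y_j-y_i).
  (1,2):dx=+1,dy=+2->C; (1,3):dx=-1,dy=-6->C; (1,4):dx=-3,dy=-2->C; (1,5):dx=+3,dy=+4->C
  (1,6):dx=+4,dy=-4->D; (2,3):dx=-2,dy=-8->C; (2,4):dx=-4,dy=-4->C; (2,5):dx=+2,dy=+2->C
  (2,6):dx=+3,dy=-6->D; (3,4):dx=-2,dy=+4->D; (3,5):dx=+4,dy=+10->C; (3,6):dx=+5,dy=+2->C
  (4,5):dx=+6,dy=+6->C; (4,6):dx=+7,dy=-2->D; (5,6):dx=+1,dy=-8->D
Step 2: C = 10, D = 5, total pairs = 15.
Step 3: tau = (C - D)/(n(n-1)/2) = (10 - 5)/15 = 0.333333.
Step 4: Exact two-sided p-value (enumerate n! = 720 permutations of y under H0): p = 0.469444.
Step 5: alpha = 0.1. fail to reject H0.

tau_b = 0.3333 (C=10, D=5), p = 0.469444, fail to reject H0.


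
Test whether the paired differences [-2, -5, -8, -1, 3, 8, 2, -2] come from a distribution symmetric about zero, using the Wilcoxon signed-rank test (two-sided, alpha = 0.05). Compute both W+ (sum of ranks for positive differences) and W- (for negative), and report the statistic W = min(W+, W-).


Step 1: Drop any zero differences (none here) and take |d_i|.
|d| = [2, 5, 8, 1, 3, 8, 2, 2]
Step 2: Midrank |d_i| (ties get averaged ranks).
ranks: |2|->3, |5|->6, |8|->7.5, |1|->1, |3|->5, |8|->7.5, |2|->3, |2|->3
Step 3: Attach original signs; sum ranks with positive sign and with negative sign.
W+ = 5 + 7.5 + 3 = 15.5
W- = 3 + 6 + 7.5 + 1 + 3 = 20.5
(Check: W+ + W- = 36 should equal n(n+1)/2 = 36.)
Step 4: Test statistic W = min(W+, W-) = 15.5.
Step 5: Ties in |d|, so use the tie-corrected normal approximation.
        E[W] = n(n+1)/4 = 8*9/4 = 18.
        Tie groups: |d|=2 (t=3), |d|=8 (t=2); sum(t^3 - t) = 30.
        Var[W] = n(n+1)(2n+1)/24 - sum(t^3-t)/48 = 1224/24 - 30/48 = 50.375.
        z = (W - E[W]) / sqrt(Var[W]) = (15.5 - 18) / 7.0975 = -0.3522.
        Two-sided p = 2*Phi(z) = 0.724662.
Step 6: alpha = 0.05. fail to reject H0.

W+ = 15.5, W- = 20.5, W = min = 15.5, p = 0.724662, fail to reject H0.


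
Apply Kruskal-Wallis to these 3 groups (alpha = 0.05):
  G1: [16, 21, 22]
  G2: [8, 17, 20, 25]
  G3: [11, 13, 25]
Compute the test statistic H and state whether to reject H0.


Step 1: Combine all N = 10 observations and assign midranks.
sorted (value, group, rank): (8,G2,1), (11,G3,2), (13,G3,3), (16,G1,4), (17,G2,5), (20,G2,6), (21,G1,7), (22,G1,8), (25,G2,9.5), (25,G3,9.5)
Step 2: Sum ranks within each group.
R_1 = 19 (n_1 = 3)
R_2 = 21.5 (n_2 = 4)
R_3 = 14.5 (n_3 = 3)
Step 3: H = 12/(N(N+1)) * sum(R_i^2/n_i) - 3(N+1)
     = 12/(10*11) * (19^2/3 + 21.5^2/4 + 14.5^2/3) - 3*11
     = 0.109091 * 305.979 - 33
     = 0.379545.
Step 4: Ties present; correction factor C = 1 - 6/(10^3 - 10) = 0.993939. Corrected H = 0.379545 / 0.993939 = 0.381860.
Step 5: Under H0, H ~ chi^2(2); p-value = 0.826191.
Step 6: alpha = 0.05. fail to reject H0.

H = 0.3819, df = 2, p = 0.826191, fail to reject H0.


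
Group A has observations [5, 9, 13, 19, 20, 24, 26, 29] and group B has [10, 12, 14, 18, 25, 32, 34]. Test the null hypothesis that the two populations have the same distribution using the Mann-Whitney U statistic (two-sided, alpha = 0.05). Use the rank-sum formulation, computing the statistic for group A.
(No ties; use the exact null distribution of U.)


Step 1: Combine and sort all 15 observations; assign midranks.
sorted (value, group): (5,X), (9,X), (10,Y), (12,Y), (13,X), (14,Y), (18,Y), (19,X), (20,X), (24,X), (25,Y), (26,X), (29,X), (32,Y), (34,Y)
ranks: 5->1, 9->2, 10->3, 12->4, 13->5, 14->6, 18->7, 19->8, 20->9, 24->10, 25->11, 26->12, 29->13, 32->14, 34->15
Step 2: Rank sum for X: R1 = 1 + 2 + 5 + 8 + 9 + 10 + 12 + 13 = 60.
Step 3: U_X = R1 - n1(n1+1)/2 = 60 - 8*9/2 = 60 - 36 = 24.
       U_Y = n1*n2 - U_X = 56 - 24 = 32.
Step 4: No ties, so the exact null distribution of U (based on enumerating the C(15,8) = 6435 equally likely rank assignments) gives the two-sided p-value.
Step 5: p-value = 0.694328; compare to alpha = 0.05. fail to reject H0.

U_X = 24, p = 0.694328, fail to reject H0 at alpha = 0.05.


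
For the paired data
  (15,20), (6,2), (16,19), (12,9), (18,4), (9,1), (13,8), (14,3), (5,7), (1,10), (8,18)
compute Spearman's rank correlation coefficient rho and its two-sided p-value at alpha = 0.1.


Step 1: Rank x and y separately (midranks; no ties here).
rank(x): 15->9, 6->3, 16->10, 12->6, 18->11, 9->5, 13->7, 14->8, 5->2, 1->1, 8->4
rank(y): 20->11, 2->2, 19->10, 9->7, 4->4, 1->1, 8->6, 3->3, 7->5, 10->8, 18->9
Step 2: d_i = R_x(i) - R_y(i); compute d_i^2.
  (9-11)^2=4, (3-2)^2=1, (10-10)^2=0, (6-7)^2=1, (11-4)^2=49, (5-1)^2=16, (7-6)^2=1, (8-3)^2=25, (2-5)^2=9, (1-8)^2=49, (4-9)^2=25
sum(d^2) = 180.
Step 3: rho = 1 - 6*180 / (11*(11^2 - 1)) = 1 - 1080/1320 = 0.181818.
Step 4: Under H0, t = rho * sqrt((n-2)/(1-rho^2)) = 0.5547 ~ t(9).
Step 5: Two-sided p-value from the t-distribution with 9 df = 0.592615.
Step 6: alpha = 0.1. fail to reject H0.

rho = 0.1818, p = 0.592615, fail to reject H0 at alpha = 0.1.


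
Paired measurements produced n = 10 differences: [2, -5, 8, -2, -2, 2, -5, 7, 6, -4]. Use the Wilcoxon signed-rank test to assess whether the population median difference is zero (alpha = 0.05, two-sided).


Step 1: Drop any zero differences (none here) and take |d_i|.
|d| = [2, 5, 8, 2, 2, 2, 5, 7, 6, 4]
Step 2: Midrank |d_i| (ties get averaged ranks).
ranks: |2|->2.5, |5|->6.5, |8|->10, |2|->2.5, |2|->2.5, |2|->2.5, |5|->6.5, |7|->9, |6|->8, |4|->5
Step 3: Attach original signs; sum ranks with positive sign and with negative sign.
W+ = 2.5 + 10 + 2.5 + 9 + 8 = 32
W- = 6.5 + 2.5 + 2.5 + 6.5 + 5 = 23
(Check: W+ + W- = 55 should equal n(n+1)/2 = 55.)
Step 4: Test statistic W = min(W+, W-) = 23.
Step 5: Ties in |d|, so use the tie-corrected normal approximation.
        E[W] = n(n+1)/4 = 10*11/4 = 27.5.
        Tie groups: |d|=2 (t=4), |d|=5 (t=2); sum(t^3 - t) = 66.
        Var[W] = n(n+1)(2n+1)/24 - sum(t^3-t)/48 = 2310/24 - 66/48 = 94.875.
        z = (W - E[W]) / sqrt(Var[W]) = (23 - 27.5) / 9.7404 = -0.4620.
        Two-sided p = 2*Phi(z) = 0.644085.
Step 6: alpha = 0.05. fail to reject H0.

W+ = 32, W- = 23, W = min = 23, p = 0.644085, fail to reject H0.


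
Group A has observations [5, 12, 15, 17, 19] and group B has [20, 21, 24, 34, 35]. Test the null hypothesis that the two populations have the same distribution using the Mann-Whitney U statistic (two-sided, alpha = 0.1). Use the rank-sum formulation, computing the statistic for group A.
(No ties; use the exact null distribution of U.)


Step 1: Combine and sort all 10 observations; assign midranks.
sorted (value, group): (5,X), (12,X), (15,X), (17,X), (19,X), (20,Y), (21,Y), (24,Y), (34,Y), (35,Y)
ranks: 5->1, 12->2, 15->3, 17->4, 19->5, 20->6, 21->7, 24->8, 34->9, 35->10
Step 2: Rank sum for X: R1 = 1 + 2 + 3 + 4 + 5 = 15.
Step 3: U_X = R1 - n1(n1+1)/2 = 15 - 5*6/2 = 15 - 15 = 0.
       U_Y = n1*n2 - U_X = 25 - 0 = 25.
Step 4: No ties, so the exact null distribution of U (based on enumerating the C(10,5) = 252 equally likely rank assignments) gives the two-sided p-value.
Step 5: p-value = 0.007937; compare to alpha = 0.1. reject H0.

U_X = 0, p = 0.007937, reject H0 at alpha = 0.1.


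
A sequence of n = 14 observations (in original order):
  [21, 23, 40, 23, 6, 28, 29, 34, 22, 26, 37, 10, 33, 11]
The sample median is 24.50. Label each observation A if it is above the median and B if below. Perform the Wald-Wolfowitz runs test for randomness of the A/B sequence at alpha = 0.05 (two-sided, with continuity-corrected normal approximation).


Step 1: Compute median = 24.50; label A = above, B = below.
Labels in order: BBABBAAABAABAB  (n_A = 7, n_B = 7)
Step 2: Count runs R = 9.
Step 3: Under H0 (random ordering), E[R] = 2*n_A*n_B/(n_A+n_B) + 1 = 2*7*7/14 + 1 = 8.0000.
        Var[R] = 2*n_A*n_B*(2*n_A*n_B - n_A - n_B) / ((n_A+n_B)^2 * (n_A+n_B-1)) = 8232/2548 = 3.2308.
        SD[R] = 1.7974.
Step 4: Continuity-corrected z = (R - 0.5 - E[R]) / SD[R] = (9 - 0.5 - 8.0000) / 1.7974 = 0.2782.
Step 5: Two-sided p-value via normal approximation = 2*(1 - Phi(|z|)) = 0.780879.
Step 6: alpha = 0.05. fail to reject H0.

R = 9, z = 0.2782, p = 0.780879, fail to reject H0.


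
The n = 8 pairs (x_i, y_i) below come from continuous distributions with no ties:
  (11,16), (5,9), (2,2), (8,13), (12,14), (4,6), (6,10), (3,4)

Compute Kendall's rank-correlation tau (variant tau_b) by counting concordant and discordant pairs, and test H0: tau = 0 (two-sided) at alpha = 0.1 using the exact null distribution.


Step 1: Enumerate the 28 unordered pairs (i,j) with i<j and classify each by sign(x_j-x_i) * sign(y_j-y_i).
  (1,2):dx=-6,dy=-7->C; (1,3):dx=-9,dy=-14->C; (1,4):dx=-3,dy=-3->C; (1,5):dx=+1,dy=-2->D
  (1,6):dx=-7,dy=-10->C; (1,7):dx=-5,dy=-6->C; (1,8):dx=-8,dy=-12->C; (2,3):dx=-3,dy=-7->C
  (2,4):dx=+3,dy=+4->C; (2,5):dx=+7,dy=+5->C; (2,6):dx=-1,dy=-3->C; (2,7):dx=+1,dy=+1->C
  (2,8):dx=-2,dy=-5->C; (3,4):dx=+6,dy=+11->C; (3,5):dx=+10,dy=+12->C; (3,6):dx=+2,dy=+4->C
  (3,7):dx=+4,dy=+8->C; (3,8):dx=+1,dy=+2->C; (4,5):dx=+4,dy=+1->C; (4,6):dx=-4,dy=-7->C
  (4,7):dx=-2,dy=-3->C; (4,8):dx=-5,dy=-9->C; (5,6):dx=-8,dy=-8->C; (5,7):dx=-6,dy=-4->C
  (5,8):dx=-9,dy=-10->C; (6,7):dx=+2,dy=+4->C; (6,8):dx=-1,dy=-2->C; (7,8):dx=-3,dy=-6->C
Step 2: C = 27, D = 1, total pairs = 28.
Step 3: tau = (C - D)/(n(n-1)/2) = (27 - 1)/28 = 0.928571.
Step 4: Exact two-sided p-value (enumerate n! = 40320 permutations of y under H0): p = 0.000397.
Step 5: alpha = 0.1. reject H0.

tau_b = 0.9286 (C=27, D=1), p = 0.000397, reject H0.


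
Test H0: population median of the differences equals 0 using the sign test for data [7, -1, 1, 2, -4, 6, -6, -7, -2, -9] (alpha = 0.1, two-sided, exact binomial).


Step 1: Discard zero differences. Original n = 10; n_eff = number of nonzero differences = 10.
Nonzero differences (with sign): +7, -1, +1, +2, -4, +6, -6, -7, -2, -9
Step 2: Count signs: positive = 4, negative = 6.
Step 3: Under H0: P(positive) = 0.5, so the number of positives S ~ Bin(10, 0.5).
Step 4: Two-sided exact p-value = sum of Bin(10,0.5) probabilities at or below the observed probability = 0.753906.
Step 5: alpha = 0.1. fail to reject H0.

n_eff = 10, pos = 4, neg = 6, p = 0.753906, fail to reject H0.


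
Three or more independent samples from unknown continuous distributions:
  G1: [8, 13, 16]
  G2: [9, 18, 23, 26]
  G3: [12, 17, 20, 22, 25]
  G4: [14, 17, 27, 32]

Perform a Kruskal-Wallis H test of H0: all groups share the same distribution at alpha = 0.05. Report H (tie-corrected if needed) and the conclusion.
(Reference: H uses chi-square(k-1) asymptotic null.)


Step 1: Combine all N = 16 observations and assign midranks.
sorted (value, group, rank): (8,G1,1), (9,G2,2), (12,G3,3), (13,G1,4), (14,G4,5), (16,G1,6), (17,G3,7.5), (17,G4,7.5), (18,G2,9), (20,G3,10), (22,G3,11), (23,G2,12), (25,G3,13), (26,G2,14), (27,G4,15), (32,G4,16)
Step 2: Sum ranks within each group.
R_1 = 11 (n_1 = 3)
R_2 = 37 (n_2 = 4)
R_3 = 44.5 (n_3 = 5)
R_4 = 43.5 (n_4 = 4)
Step 3: H = 12/(N(N+1)) * sum(R_i^2/n_i) - 3(N+1)
     = 12/(16*17) * (11^2/3 + 37^2/4 + 44.5^2/5 + 43.5^2/4) - 3*17
     = 0.044118 * 1251.7 - 51
     = 4.221875.
Step 4: Ties present; correction factor C = 1 - 6/(16^3 - 16) = 0.998529. Corrected H = 4.221875 / 0.998529 = 4.228093.
Step 5: Under H0, H ~ chi^2(3); p-value = 0.237864.
Step 6: alpha = 0.05. fail to reject H0.

H = 4.2281, df = 3, p = 0.237864, fail to reject H0.
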